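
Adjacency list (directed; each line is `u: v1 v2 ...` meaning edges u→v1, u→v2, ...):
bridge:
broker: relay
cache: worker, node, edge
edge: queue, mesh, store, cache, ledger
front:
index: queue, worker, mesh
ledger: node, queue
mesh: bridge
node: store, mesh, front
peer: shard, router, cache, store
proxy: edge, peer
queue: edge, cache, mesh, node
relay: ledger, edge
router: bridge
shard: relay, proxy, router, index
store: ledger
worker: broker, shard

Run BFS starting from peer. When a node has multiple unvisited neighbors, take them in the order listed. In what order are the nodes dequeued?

Visit peer; enqueue shard, router, cache, store → queue [shard, router, cache, store]
Visit shard; enqueue relay, proxy, index → queue [router, cache, store, relay, proxy, index]
Visit router; enqueue bridge → queue [cache, store, relay, proxy, index, bridge]
Visit cache; enqueue worker, node, edge → queue [store, relay, proxy, index, bridge, worker, node, edge]
Visit store; enqueue ledger → queue [relay, proxy, index, bridge, worker, node, edge, ledger]
Visit relay → queue [proxy, index, bridge, worker, node, edge, ledger]
Visit proxy → queue [index, bridge, worker, node, edge, ledger]
Visit index; enqueue queue, mesh → queue [bridge, worker, node, edge, ledger, queue, mesh]
Visit bridge → queue [worker, node, edge, ledger, queue, mesh]
Visit worker; enqueue broker → queue [node, edge, ledger, queue, mesh, broker]
Visit node; enqueue front → queue [edge, ledger, queue, mesh, broker, front]
Visit edge → queue [ledger, queue, mesh, broker, front]
Visit ledger → queue [queue, mesh, broker, front]
Visit queue → queue [mesh, broker, front]
Visit mesh → queue [broker, front]
Visit broker → queue [front]
Visit front → queue []

peer, shard, router, cache, store, relay, proxy, index, bridge, worker, node, edge, ledger, queue, mesh, broker, front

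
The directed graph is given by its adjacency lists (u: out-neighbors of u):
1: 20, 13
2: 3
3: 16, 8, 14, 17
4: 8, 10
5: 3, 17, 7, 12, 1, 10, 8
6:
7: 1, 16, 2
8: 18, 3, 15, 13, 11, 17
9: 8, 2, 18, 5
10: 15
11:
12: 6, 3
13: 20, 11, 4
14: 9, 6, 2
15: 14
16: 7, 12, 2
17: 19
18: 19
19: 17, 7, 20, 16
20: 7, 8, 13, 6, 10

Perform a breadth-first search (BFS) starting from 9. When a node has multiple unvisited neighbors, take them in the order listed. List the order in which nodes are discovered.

Visit 9; enqueue 8, 2, 18, 5 → queue [8, 2, 18, 5]
Visit 8; enqueue 3, 15, 13, 11, 17 → queue [2, 18, 5, 3, 15, 13, 11, 17]
Visit 2 → queue [18, 5, 3, 15, 13, 11, 17]
Visit 18; enqueue 19 → queue [5, 3, 15, 13, 11, 17, 19]
Visit 5; enqueue 7, 12, 1, 10 → queue [3, 15, 13, 11, 17, 19, 7, 12, 1, 10]
Visit 3; enqueue 16, 14 → queue [15, 13, 11, 17, 19, 7, 12, 1, 10, 16, 14]
Visit 15 → queue [13, 11, 17, 19, 7, 12, 1, 10, 16, 14]
Visit 13; enqueue 20, 4 → queue [11, 17, 19, 7, 12, 1, 10, 16, 14, 20, 4]
Visit 11 → queue [17, 19, 7, 12, 1, 10, 16, 14, 20, 4]
Visit 17 → queue [19, 7, 12, 1, 10, 16, 14, 20, 4]
Visit 19 → queue [7, 12, 1, 10, 16, 14, 20, 4]
Visit 7 → queue [12, 1, 10, 16, 14, 20, 4]
Visit 12; enqueue 6 → queue [1, 10, 16, 14, 20, 4, 6]
Visit 1 → queue [10, 16, 14, 20, 4, 6]
Visit 10 → queue [16, 14, 20, 4, 6]
Visit 16 → queue [14, 20, 4, 6]
Visit 14 → queue [20, 4, 6]
Visit 20 → queue [4, 6]
Visit 4 → queue [6]
Visit 6 → queue []

9, 8, 2, 18, 5, 3, 15, 13, 11, 17, 19, 7, 12, 1, 10, 16, 14, 20, 4, 6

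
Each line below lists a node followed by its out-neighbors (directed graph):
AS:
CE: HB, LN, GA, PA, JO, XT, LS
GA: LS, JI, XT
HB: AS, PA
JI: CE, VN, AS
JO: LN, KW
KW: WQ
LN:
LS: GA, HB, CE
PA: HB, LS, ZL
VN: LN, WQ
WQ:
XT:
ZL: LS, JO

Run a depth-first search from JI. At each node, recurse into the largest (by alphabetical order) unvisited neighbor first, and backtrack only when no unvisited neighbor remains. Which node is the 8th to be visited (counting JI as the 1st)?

ZL

Visit JI
JI → VN
VN → WQ
VN → LN
JI → CE
CE → XT
CE → PA
PA → ZL
ZL → LS
LS → HB
HB → AS
LS → GA
ZL → JO
JO → KW

Visit order: JI, VN, WQ, LN, CE, XT, PA, ZL, LS, HB, AS, GA, JO, KW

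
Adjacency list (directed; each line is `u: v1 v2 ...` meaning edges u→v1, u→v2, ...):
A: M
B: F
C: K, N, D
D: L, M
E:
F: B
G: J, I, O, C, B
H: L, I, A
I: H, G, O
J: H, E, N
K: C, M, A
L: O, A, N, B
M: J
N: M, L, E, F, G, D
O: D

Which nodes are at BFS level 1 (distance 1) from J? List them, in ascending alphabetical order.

Level 0: J
Level 1: E, H, N
Level 2: A, D, F, G, I, L, M
Level 3: B, C, O
Level 4: K

E, H, N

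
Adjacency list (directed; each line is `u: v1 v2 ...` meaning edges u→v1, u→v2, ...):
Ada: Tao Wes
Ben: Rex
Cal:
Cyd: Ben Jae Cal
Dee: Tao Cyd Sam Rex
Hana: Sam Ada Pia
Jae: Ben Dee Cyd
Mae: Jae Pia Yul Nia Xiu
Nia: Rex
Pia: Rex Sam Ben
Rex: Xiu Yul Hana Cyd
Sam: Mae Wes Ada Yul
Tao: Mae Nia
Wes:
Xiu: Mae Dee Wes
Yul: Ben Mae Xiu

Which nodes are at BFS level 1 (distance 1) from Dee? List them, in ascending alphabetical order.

Cyd, Rex, Sam, Tao

Level 0: Dee
Level 1: Cyd, Rex, Sam, Tao
Level 2: Ada, Ben, Cal, Hana, Jae, Mae, Nia, Wes, Xiu, Yul
Level 3: Pia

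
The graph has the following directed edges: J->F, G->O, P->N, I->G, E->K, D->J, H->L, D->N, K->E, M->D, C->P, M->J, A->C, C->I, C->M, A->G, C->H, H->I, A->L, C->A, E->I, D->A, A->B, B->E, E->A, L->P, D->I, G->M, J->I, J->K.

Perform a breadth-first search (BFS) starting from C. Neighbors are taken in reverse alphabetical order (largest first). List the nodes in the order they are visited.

C P M I H A N J D G L B K F O E

Visit C; enqueue P, M, I, H, A → queue [P, M, I, H, A]
Visit P; enqueue N → queue [M, I, H, A, N]
Visit M; enqueue J, D → queue [I, H, A, N, J, D]
Visit I; enqueue G → queue [H, A, N, J, D, G]
Visit H; enqueue L → queue [A, N, J, D, G, L]
Visit A; enqueue B → queue [N, J, D, G, L, B]
Visit N → queue [J, D, G, L, B]
Visit J; enqueue K, F → queue [D, G, L, B, K, F]
Visit D → queue [G, L, B, K, F]
Visit G; enqueue O → queue [L, B, K, F, O]
Visit L → queue [B, K, F, O]
Visit B; enqueue E → queue [K, F, O, E]
Visit K → queue [F, O, E]
Visit F → queue [O, E]
Visit O → queue [E]
Visit E → queue []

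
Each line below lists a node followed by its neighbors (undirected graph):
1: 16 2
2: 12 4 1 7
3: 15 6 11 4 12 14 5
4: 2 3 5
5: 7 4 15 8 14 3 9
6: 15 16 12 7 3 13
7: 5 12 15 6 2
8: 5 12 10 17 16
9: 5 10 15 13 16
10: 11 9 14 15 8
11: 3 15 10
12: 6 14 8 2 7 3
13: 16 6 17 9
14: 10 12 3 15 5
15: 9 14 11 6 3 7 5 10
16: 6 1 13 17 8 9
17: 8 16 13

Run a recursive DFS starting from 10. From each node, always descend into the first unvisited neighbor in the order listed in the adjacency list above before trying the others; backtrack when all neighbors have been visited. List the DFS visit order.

Visit 10
10 → 11
11 → 3
3 → 15
15 → 9
9 → 5
5 → 7
7 → 12
12 → 6
6 → 16
16 → 1
1 → 2
2 → 4
16 → 13
13 → 17
17 → 8
12 → 14

10 -> 11 -> 3 -> 15 -> 9 -> 5 -> 7 -> 12 -> 6 -> 16 -> 1 -> 2 -> 4 -> 13 -> 17 -> 8 -> 14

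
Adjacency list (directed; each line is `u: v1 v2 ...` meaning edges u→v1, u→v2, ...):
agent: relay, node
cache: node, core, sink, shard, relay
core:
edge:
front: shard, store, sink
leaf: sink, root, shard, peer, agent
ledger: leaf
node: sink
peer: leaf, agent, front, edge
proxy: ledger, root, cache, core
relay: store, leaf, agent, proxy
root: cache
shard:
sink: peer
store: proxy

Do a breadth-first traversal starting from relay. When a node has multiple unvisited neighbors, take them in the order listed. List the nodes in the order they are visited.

Visit relay; enqueue store, leaf, agent, proxy → queue [store, leaf, agent, proxy]
Visit store → queue [leaf, agent, proxy]
Visit leaf; enqueue sink, root, shard, peer → queue [agent, proxy, sink, root, shard, peer]
Visit agent; enqueue node → queue [proxy, sink, root, shard, peer, node]
Visit proxy; enqueue ledger, cache, core → queue [sink, root, shard, peer, node, ledger, cache, core]
Visit sink → queue [root, shard, peer, node, ledger, cache, core]
Visit root → queue [shard, peer, node, ledger, cache, core]
Visit shard → queue [peer, node, ledger, cache, core]
Visit peer; enqueue front, edge → queue [node, ledger, cache, core, front, edge]
Visit node → queue [ledger, cache, core, front, edge]
Visit ledger → queue [cache, core, front, edge]
Visit cache → queue [core, front, edge]
Visit core → queue [front, edge]
Visit front → queue [edge]
Visit edge → queue []

relay → store → leaf → agent → proxy → sink → root → shard → peer → node → ledger → cache → core → front → edge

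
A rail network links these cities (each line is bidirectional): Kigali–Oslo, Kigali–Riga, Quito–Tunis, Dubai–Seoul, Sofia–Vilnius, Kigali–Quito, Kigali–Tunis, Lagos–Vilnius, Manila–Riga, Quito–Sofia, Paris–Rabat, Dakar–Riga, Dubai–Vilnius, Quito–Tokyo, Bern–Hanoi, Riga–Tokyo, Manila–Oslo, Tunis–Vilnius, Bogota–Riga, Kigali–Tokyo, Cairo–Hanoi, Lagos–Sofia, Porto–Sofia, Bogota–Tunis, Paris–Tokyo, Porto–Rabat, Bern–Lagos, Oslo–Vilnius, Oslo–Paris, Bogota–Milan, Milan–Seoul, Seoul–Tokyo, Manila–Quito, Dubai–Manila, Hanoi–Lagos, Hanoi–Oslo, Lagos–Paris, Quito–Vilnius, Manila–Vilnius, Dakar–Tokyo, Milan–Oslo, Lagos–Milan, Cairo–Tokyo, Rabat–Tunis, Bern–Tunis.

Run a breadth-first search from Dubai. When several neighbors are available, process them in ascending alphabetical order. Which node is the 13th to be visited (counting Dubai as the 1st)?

Hanoi

Visit Dubai; enqueue Manila, Seoul, Vilnius → queue [Manila, Seoul, Vilnius]
Visit Manila; enqueue Oslo, Quito, Riga → queue [Seoul, Vilnius, Oslo, Quito, Riga]
Visit Seoul; enqueue Milan, Tokyo → queue [Vilnius, Oslo, Quito, Riga, Milan, Tokyo]
Visit Vilnius; enqueue Lagos, Sofia, Tunis → queue [Oslo, Quito, Riga, Milan, Tokyo, Lagos, Sofia, Tunis]
Visit Oslo; enqueue Hanoi, Kigali, Paris → queue [Quito, Riga, Milan, Tokyo, Lagos, Sofia, Tunis, Hanoi, Kigali, Paris]
Visit Quito → queue [Riga, Milan, Tokyo, Lagos, Sofia, Tunis, Hanoi, Kigali, Paris]
Visit Riga; enqueue Bogota, Dakar → queue [Milan, Tokyo, Lagos, Sofia, Tunis, Hanoi, Kigali, Paris, Bogota, Dakar]
Visit Milan → queue [Tokyo, Lagos, Sofia, Tunis, Hanoi, Kigali, Paris, Bogota, Dakar]
Visit Tokyo; enqueue Cairo → queue [Lagos, Sofia, Tunis, Hanoi, Kigali, Paris, Bogota, Dakar, Cairo]
Visit Lagos; enqueue Bern → queue [Sofia, Tunis, Hanoi, Kigali, Paris, Bogota, Dakar, Cairo, Bern]
Visit Sofia; enqueue Porto → queue [Tunis, Hanoi, Kigali, Paris, Bogota, Dakar, Cairo, Bern, Porto]
Visit Tunis; enqueue Rabat → queue [Hanoi, Kigali, Paris, Bogota, Dakar, Cairo, Bern, Porto, Rabat]
Visit Hanoi → queue [Kigali, Paris, Bogota, Dakar, Cairo, Bern, Porto, Rabat]
Visit Kigali → queue [Paris, Bogota, Dakar, Cairo, Bern, Porto, Rabat]
Visit Paris → queue [Bogota, Dakar, Cairo, Bern, Porto, Rabat]
Visit Bogota → queue [Dakar, Cairo, Bern, Porto, Rabat]
Visit Dakar → queue [Cairo, Bern, Porto, Rabat]
Visit Cairo → queue [Bern, Porto, Rabat]
Visit Bern → queue [Porto, Rabat]
Visit Porto → queue [Rabat]
Visit Rabat → queue []

Visit order: Dubai, Manila, Seoul, Vilnius, Oslo, Quito, Riga, Milan, Tokyo, Lagos, Sofia, Tunis, Hanoi, Kigali, Paris, Bogota, Dakar, Cairo, Bern, Porto, Rabat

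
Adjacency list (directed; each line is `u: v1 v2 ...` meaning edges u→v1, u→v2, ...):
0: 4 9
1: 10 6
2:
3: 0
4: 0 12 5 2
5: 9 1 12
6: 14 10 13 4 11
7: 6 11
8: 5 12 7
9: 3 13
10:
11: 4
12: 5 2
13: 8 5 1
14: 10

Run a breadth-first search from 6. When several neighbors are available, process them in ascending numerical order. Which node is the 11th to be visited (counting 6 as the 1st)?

Visit 6; enqueue 4, 10, 11, 13, 14 → queue [4, 10, 11, 13, 14]
Visit 4; enqueue 0, 2, 5, 12 → queue [10, 11, 13, 14, 0, 2, 5, 12]
Visit 10 → queue [11, 13, 14, 0, 2, 5, 12]
Visit 11 → queue [13, 14, 0, 2, 5, 12]
Visit 13; enqueue 1, 8 → queue [14, 0, 2, 5, 12, 1, 8]
Visit 14 → queue [0, 2, 5, 12, 1, 8]
Visit 0; enqueue 9 → queue [2, 5, 12, 1, 8, 9]
Visit 2 → queue [5, 12, 1, 8, 9]
Visit 5 → queue [12, 1, 8, 9]
Visit 12 → queue [1, 8, 9]
Visit 1 → queue [8, 9]
Visit 8; enqueue 7 → queue [9, 7]
Visit 9; enqueue 3 → queue [7, 3]
Visit 7 → queue [3]
Visit 3 → queue []

Visit order: 6, 4, 10, 11, 13, 14, 0, 2, 5, 12, 1, 8, 9, 7, 3

1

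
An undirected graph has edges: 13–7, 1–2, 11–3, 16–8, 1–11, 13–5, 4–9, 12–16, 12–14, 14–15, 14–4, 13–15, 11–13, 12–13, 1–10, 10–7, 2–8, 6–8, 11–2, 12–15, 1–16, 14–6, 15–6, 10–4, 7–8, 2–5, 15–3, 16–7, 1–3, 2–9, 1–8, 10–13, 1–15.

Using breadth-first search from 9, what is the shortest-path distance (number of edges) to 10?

2

Level 0: 9
Level 1: 2, 4
Level 2: 1, 5, 8, 10, 11, 14
Level 3: 3, 6, 7, 12, 13, 15, 16
10 first appears at level 2.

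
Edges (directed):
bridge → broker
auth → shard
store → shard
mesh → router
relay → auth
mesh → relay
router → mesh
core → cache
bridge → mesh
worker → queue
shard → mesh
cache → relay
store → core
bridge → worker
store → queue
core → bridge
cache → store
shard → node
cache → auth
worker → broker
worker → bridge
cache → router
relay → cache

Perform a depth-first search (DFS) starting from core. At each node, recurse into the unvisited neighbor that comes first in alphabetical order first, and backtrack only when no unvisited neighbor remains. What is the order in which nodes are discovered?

Visit core
core → bridge
bridge → broker
bridge → mesh
mesh → relay
relay → auth
auth → shard
shard → node
relay → cache
cache → router
cache → store
store → queue
bridge → worker

core, bridge, broker, mesh, relay, auth, shard, node, cache, router, store, queue, worker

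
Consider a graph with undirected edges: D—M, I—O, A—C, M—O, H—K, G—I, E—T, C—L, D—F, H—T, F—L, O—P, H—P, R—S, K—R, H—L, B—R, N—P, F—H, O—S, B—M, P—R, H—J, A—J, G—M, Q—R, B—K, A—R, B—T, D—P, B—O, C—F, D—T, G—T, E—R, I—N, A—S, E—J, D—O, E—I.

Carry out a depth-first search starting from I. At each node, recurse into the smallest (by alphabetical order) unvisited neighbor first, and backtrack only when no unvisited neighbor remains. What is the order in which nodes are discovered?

Visit I
I → E
E → J
J → A
A → C
C → F
F → D
D → M
M → B
B → K
K → H
H → L
H → P
P → N
P → O
O → S
S → R
R → Q
H → T
T → G

I E J A C F D M B K H L P N O S R Q T G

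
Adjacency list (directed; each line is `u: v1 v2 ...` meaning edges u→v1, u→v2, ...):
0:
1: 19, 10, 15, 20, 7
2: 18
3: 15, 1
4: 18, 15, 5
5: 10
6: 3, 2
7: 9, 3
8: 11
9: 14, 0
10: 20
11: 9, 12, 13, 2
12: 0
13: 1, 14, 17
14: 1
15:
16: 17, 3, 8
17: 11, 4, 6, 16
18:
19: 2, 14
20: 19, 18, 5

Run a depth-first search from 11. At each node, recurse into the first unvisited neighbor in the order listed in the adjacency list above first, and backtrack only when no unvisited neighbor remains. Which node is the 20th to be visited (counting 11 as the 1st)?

Visit 11
11 → 9
9 → 14
14 → 1
1 → 19
19 → 2
2 → 18
1 → 10
10 → 20
20 → 5
1 → 15
1 → 7
7 → 3
9 → 0
11 → 12
11 → 13
13 → 17
17 → 4
17 → 6
17 → 16
16 → 8

Visit order: 11, 9, 14, 1, 19, 2, 18, 10, 20, 5, 15, 7, 3, 0, 12, 13, 17, 4, 6, 16, 8

16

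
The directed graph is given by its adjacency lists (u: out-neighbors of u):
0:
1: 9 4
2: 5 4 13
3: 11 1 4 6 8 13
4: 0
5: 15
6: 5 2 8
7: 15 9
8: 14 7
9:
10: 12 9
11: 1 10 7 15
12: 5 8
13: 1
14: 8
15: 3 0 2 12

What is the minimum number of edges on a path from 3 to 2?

Level 0: 3
Level 1: 1, 4, 6, 8, 11, 13
Level 2: 0, 2, 5, 7, 9, 10, 14, 15
Level 3: 12
2 first appears at level 2.

2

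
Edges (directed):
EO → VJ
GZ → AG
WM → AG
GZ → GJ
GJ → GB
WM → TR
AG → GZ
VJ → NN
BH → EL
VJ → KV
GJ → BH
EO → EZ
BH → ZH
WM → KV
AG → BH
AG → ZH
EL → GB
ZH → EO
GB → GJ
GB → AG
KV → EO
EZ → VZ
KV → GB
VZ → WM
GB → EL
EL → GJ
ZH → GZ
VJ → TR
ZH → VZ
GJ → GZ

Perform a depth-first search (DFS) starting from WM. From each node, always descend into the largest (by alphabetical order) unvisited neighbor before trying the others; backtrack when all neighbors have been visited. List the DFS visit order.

WM → TR → KV → GB → GJ → GZ → AG → ZH → VZ → EO → VJ → NN → EZ → BH → EL

Visit WM
WM → TR
WM → KV
KV → GB
GB → GJ
GJ → GZ
GZ → AG
AG → ZH
ZH → VZ
ZH → EO
EO → VJ
VJ → NN
EO → EZ
AG → BH
BH → EL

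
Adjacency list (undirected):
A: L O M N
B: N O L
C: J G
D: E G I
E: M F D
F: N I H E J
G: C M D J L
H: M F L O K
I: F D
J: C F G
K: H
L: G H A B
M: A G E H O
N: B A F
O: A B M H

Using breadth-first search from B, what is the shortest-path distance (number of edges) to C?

Level 0: B
Level 1: L, N, O
Level 2: A, F, G, H, M
Level 3: C, D, E, I, J, K
C first appears at level 3.

3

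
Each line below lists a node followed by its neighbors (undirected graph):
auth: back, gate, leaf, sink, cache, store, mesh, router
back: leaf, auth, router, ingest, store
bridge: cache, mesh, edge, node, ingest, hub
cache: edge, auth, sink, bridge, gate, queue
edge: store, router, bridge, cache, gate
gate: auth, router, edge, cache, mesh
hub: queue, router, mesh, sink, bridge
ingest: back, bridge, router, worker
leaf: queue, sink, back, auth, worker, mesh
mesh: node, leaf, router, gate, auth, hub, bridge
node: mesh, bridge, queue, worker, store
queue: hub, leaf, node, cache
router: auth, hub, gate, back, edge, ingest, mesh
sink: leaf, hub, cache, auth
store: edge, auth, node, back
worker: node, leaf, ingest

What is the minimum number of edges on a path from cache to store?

2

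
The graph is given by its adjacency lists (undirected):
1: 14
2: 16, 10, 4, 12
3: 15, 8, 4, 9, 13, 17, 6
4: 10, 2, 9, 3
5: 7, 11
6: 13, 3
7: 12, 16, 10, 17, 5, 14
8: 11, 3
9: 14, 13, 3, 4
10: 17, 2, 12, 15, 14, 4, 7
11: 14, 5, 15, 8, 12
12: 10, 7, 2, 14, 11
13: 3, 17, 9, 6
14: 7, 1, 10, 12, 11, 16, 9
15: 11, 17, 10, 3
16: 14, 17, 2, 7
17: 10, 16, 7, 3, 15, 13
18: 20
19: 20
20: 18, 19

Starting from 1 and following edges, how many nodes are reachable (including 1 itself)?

BFS from 1 visits: 1, 14, 7, 9, 10, 11, 12, 16, 5, 17, 3, 4, 13, 2, 15, 8, 6
Reachable nodes: 17 of 20 total.

17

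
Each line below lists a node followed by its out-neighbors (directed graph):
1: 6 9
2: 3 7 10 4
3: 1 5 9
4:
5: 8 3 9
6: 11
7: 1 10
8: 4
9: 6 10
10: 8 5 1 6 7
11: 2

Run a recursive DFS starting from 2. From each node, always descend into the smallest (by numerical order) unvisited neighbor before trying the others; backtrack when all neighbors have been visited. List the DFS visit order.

Visit 2
2 → 3
3 → 1
1 → 6
6 → 11
1 → 9
9 → 10
10 → 5
5 → 8
8 → 4
10 → 7

2, 3, 1, 6, 11, 9, 10, 5, 8, 4, 7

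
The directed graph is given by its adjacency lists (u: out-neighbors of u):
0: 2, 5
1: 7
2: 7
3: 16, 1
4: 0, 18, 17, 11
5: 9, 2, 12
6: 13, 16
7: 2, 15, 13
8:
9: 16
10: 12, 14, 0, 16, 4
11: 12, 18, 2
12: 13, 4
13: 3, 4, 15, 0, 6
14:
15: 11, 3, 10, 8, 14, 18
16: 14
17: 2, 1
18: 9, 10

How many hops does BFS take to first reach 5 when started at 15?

3

Level 0: 15
Level 1: 3, 8, 10, 11, 14, 18
Level 2: 0, 1, 2, 4, 9, 12, 16
Level 3: 5, 7, 13, 17
Level 4: 6
5 first appears at level 3.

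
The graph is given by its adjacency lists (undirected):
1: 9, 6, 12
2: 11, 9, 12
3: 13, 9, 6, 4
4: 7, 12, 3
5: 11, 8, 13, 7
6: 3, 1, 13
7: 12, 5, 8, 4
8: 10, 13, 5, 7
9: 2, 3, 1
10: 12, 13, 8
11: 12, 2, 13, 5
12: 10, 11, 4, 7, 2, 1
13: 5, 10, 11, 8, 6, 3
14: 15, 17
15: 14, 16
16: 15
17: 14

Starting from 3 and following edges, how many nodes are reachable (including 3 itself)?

13

BFS from 3 visits: 3, 13, 9, 6, 4, 5, 10, 11, 8, 2, 1, 7, 12
Reachable nodes: 13 of 17 total.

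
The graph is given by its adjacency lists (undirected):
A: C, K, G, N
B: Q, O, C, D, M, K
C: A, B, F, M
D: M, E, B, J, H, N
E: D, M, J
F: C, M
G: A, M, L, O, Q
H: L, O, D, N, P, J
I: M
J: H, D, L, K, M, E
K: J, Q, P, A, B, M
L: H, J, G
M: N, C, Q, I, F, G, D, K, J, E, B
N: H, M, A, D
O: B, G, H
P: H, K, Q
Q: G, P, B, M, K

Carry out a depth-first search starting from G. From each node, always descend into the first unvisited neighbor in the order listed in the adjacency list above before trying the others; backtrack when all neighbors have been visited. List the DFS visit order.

Visit G
G → A
A → C
C → B
B → Q
Q → P
P → H
H → L
L → J
J → D
D → M
M → N
M → I
M → F
M → K
M → E
H → O

G, A, C, B, Q, P, H, L, J, D, M, N, I, F, K, E, O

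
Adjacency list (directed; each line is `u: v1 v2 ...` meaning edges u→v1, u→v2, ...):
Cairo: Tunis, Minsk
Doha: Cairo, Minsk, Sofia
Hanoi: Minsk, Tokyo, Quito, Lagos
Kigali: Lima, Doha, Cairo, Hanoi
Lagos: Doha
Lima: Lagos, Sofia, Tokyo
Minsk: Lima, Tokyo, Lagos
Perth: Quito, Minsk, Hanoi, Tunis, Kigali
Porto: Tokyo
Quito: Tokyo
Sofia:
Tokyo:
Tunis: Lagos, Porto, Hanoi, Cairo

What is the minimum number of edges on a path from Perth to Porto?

2

Level 0: Perth
Level 1: Hanoi, Kigali, Minsk, Quito, Tunis
Level 2: Cairo, Doha, Lagos, Lima, Porto, Tokyo
Level 3: Sofia
Porto first appears at level 2.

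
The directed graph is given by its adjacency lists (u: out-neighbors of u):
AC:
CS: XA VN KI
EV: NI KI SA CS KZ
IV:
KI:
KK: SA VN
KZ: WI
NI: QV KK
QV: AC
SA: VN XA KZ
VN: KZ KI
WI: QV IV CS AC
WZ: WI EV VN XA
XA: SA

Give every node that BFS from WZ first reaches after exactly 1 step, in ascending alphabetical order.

Level 0: WZ
Level 1: EV, VN, WI, XA
Level 2: AC, CS, IV, KI, KZ, NI, QV, SA
Level 3: KK

EV, VN, WI, XA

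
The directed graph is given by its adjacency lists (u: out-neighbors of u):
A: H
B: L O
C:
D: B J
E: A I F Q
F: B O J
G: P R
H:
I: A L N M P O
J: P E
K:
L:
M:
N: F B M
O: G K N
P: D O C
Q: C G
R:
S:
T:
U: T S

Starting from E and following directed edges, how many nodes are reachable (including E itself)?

18

BFS from E visits: E, A, I, F, Q, H, L, N, M, P, O, B, J, C, G, D, K, R
Reachable nodes: 18 of 21 total.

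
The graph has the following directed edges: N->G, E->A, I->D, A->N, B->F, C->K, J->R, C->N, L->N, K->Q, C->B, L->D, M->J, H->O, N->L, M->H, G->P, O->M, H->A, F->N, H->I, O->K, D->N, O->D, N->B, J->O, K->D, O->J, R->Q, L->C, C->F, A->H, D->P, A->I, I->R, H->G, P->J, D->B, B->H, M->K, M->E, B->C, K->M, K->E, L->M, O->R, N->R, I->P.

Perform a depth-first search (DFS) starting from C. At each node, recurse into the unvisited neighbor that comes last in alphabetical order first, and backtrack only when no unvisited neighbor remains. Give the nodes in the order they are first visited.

Visit C
C → N
N → R
R → Q
N → L
L → M
M → K
K → E
E → A
A → I
I → P
P → J
J → O
O → D
D → B
B → H
H → G
B → F

C -> N -> R -> Q -> L -> M -> K -> E -> A -> I -> P -> J -> O -> D -> B -> H -> G -> F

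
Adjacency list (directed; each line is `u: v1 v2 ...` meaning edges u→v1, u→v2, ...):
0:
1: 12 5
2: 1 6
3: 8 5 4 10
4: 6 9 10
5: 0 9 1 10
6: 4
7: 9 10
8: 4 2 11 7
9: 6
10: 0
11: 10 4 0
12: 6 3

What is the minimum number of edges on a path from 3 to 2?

2

Level 0: 3
Level 1: 4, 5, 8, 10
Level 2: 0, 1, 2, 6, 7, 9, 11
Level 3: 12
2 first appears at level 2.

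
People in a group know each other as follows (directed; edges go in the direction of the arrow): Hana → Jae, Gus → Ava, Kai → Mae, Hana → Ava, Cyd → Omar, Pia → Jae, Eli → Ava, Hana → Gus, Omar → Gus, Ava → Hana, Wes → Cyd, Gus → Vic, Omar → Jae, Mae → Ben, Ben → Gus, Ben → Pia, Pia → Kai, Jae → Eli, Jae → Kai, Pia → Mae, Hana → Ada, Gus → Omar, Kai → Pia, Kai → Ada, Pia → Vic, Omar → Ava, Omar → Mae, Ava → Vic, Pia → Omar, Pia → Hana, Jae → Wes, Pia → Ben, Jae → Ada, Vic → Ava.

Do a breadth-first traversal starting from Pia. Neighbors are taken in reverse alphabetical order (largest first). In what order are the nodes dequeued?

Pia → Vic → Omar → Mae → Kai → Jae → Hana → Ben → Ava → Gus → Ada → Wes → Eli → Cyd

Visit Pia; enqueue Vic, Omar, Mae, Kai, Jae, Hana, Ben → queue [Vic, Omar, Mae, Kai, Jae, Hana, Ben]
Visit Vic; enqueue Ava → queue [Omar, Mae, Kai, Jae, Hana, Ben, Ava]
Visit Omar; enqueue Gus → queue [Mae, Kai, Jae, Hana, Ben, Ava, Gus]
Visit Mae → queue [Kai, Jae, Hana, Ben, Ava, Gus]
Visit Kai; enqueue Ada → queue [Jae, Hana, Ben, Ava, Gus, Ada]
Visit Jae; enqueue Wes, Eli → queue [Hana, Ben, Ava, Gus, Ada, Wes, Eli]
Visit Hana → queue [Ben, Ava, Gus, Ada, Wes, Eli]
Visit Ben → queue [Ava, Gus, Ada, Wes, Eli]
Visit Ava → queue [Gus, Ada, Wes, Eli]
Visit Gus → queue [Ada, Wes, Eli]
Visit Ada → queue [Wes, Eli]
Visit Wes; enqueue Cyd → queue [Eli, Cyd]
Visit Eli → queue [Cyd]
Visit Cyd → queue []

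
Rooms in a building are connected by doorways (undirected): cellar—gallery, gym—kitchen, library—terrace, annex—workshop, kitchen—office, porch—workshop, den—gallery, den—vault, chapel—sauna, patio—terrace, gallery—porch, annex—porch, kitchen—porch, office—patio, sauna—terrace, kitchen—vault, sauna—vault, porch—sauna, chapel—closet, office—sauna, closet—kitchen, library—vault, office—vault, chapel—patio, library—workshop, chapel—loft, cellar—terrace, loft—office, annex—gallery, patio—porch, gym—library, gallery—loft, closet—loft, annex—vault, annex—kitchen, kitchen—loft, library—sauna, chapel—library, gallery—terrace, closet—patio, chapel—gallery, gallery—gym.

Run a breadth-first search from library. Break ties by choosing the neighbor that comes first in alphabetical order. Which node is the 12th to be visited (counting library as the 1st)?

kitchen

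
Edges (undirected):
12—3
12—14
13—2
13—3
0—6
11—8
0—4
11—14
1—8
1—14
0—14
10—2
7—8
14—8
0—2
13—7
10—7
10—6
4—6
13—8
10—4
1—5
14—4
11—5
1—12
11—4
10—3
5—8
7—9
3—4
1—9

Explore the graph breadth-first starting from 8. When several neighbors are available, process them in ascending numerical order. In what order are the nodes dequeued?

8 → 1 → 5 → 7 → 11 → 13 → 14 → 9 → 12 → 10 → 4 → 2 → 3 → 0 → 6

Visit 8; enqueue 1, 5, 7, 11, 13, 14 → queue [1, 5, 7, 11, 13, 14]
Visit 1; enqueue 9, 12 → queue [5, 7, 11, 13, 14, 9, 12]
Visit 5 → queue [7, 11, 13, 14, 9, 12]
Visit 7; enqueue 10 → queue [11, 13, 14, 9, 12, 10]
Visit 11; enqueue 4 → queue [13, 14, 9, 12, 10, 4]
Visit 13; enqueue 2, 3 → queue [14, 9, 12, 10, 4, 2, 3]
Visit 14; enqueue 0 → queue [9, 12, 10, 4, 2, 3, 0]
Visit 9 → queue [12, 10, 4, 2, 3, 0]
Visit 12 → queue [10, 4, 2, 3, 0]
Visit 10; enqueue 6 → queue [4, 2, 3, 0, 6]
Visit 4 → queue [2, 3, 0, 6]
Visit 2 → queue [3, 0, 6]
Visit 3 → queue [0, 6]
Visit 0 → queue [6]
Visit 6 → queue []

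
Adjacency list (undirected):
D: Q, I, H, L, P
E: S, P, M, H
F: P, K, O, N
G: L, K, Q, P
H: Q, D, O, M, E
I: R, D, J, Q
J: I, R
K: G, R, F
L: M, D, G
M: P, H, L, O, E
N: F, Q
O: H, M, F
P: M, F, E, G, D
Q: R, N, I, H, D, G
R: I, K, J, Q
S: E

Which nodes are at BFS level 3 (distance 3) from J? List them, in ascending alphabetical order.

F, G, H, L, N, P

Level 0: J
Level 1: I, R
Level 2: D, K, Q
Level 3: F, G, H, L, N, P
Level 4: E, M, O
Level 5: S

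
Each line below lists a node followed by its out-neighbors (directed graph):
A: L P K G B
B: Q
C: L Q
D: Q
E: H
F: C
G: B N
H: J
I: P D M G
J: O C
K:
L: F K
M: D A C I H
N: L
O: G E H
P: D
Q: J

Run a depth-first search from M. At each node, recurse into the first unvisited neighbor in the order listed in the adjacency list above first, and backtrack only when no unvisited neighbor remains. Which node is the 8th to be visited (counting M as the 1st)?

Visit M
M → D
D → Q
Q → J
J → O
O → G
G → B
G → N
N → L
L → F
F → C
L → K
O → E
E → H
M → A
A → P
M → I

Visit order: M, D, Q, J, O, G, B, N, L, F, C, K, E, H, A, P, I

N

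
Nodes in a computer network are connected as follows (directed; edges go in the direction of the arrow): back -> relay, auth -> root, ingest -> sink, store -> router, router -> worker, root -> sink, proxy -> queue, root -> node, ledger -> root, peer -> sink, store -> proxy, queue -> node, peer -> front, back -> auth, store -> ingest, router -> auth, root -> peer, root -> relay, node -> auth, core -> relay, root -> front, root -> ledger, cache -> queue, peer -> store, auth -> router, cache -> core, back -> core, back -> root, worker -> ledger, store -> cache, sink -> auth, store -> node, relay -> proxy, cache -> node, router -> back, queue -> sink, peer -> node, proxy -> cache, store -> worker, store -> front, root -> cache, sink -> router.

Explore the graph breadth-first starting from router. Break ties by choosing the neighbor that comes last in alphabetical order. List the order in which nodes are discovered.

Visit router; enqueue worker, back, auth → queue [worker, back, auth]
Visit worker; enqueue ledger → queue [back, auth, ledger]
Visit back; enqueue root, relay, core → queue [auth, ledger, root, relay, core]
Visit auth → queue [ledger, root, relay, core]
Visit ledger → queue [root, relay, core]
Visit root; enqueue sink, peer, node, front, cache → queue [relay, core, sink, peer, node, front, cache]
Visit relay; enqueue proxy → queue [core, sink, peer, node, front, cache, proxy]
Visit core → queue [sink, peer, node, front, cache, proxy]
Visit sink → queue [peer, node, front, cache, proxy]
Visit peer; enqueue store → queue [node, front, cache, proxy, store]
Visit node → queue [front, cache, proxy, store]
Visit front → queue [cache, proxy, store]
Visit cache; enqueue queue → queue [proxy, store, queue]
Visit proxy → queue [store, queue]
Visit store; enqueue ingest → queue [queue, ingest]
Visit queue → queue [ingest]
Visit ingest → queue []

router, worker, back, auth, ledger, root, relay, core, sink, peer, node, front, cache, proxy, store, queue, ingest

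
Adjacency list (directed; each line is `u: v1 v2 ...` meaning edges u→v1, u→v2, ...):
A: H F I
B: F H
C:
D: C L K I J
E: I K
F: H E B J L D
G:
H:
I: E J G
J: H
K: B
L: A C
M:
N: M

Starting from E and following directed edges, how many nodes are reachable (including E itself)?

12

BFS from E visits: E, K, I, B, J, G, H, F, L, D, C, A
Reachable nodes: 12 of 14 total.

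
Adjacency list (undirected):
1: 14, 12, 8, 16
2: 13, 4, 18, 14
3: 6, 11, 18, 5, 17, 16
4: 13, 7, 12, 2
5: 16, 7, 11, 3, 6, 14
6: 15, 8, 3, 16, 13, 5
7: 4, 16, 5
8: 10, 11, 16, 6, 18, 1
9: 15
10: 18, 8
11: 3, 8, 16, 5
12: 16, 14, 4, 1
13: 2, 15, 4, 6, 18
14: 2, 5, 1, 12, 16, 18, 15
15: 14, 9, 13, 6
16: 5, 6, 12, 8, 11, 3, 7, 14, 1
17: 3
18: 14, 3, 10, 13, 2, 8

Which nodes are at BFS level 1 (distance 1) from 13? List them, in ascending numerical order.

2, 4, 6, 15, 18

Level 0: 13
Level 1: 2, 4, 6, 15, 18
Level 2: 3, 5, 7, 8, 9, 10, 12, 14, 16
Level 3: 1, 11, 17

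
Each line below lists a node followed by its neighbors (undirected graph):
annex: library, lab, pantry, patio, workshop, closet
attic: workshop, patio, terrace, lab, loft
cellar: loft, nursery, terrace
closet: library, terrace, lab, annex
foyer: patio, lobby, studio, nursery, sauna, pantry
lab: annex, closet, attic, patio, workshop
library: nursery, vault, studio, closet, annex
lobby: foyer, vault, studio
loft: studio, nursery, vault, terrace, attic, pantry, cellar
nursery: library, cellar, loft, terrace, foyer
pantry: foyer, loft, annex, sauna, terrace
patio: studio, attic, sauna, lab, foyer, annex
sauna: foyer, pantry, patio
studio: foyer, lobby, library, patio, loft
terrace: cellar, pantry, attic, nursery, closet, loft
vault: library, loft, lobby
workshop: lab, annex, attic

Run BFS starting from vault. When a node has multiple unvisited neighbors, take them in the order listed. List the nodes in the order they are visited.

vault library loft lobby nursery studio closet annex terrace attic pantry cellar foyer patio lab workshop sauna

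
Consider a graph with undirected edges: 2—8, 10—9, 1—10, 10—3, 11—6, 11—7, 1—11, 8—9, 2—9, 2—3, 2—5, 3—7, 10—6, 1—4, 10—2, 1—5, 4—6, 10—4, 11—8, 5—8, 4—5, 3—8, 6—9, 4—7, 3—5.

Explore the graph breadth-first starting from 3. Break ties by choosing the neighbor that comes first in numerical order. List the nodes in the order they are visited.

Visit 3; enqueue 2, 5, 7, 8, 10 → queue [2, 5, 7, 8, 10]
Visit 2; enqueue 9 → queue [5, 7, 8, 10, 9]
Visit 5; enqueue 1, 4 → queue [7, 8, 10, 9, 1, 4]
Visit 7; enqueue 11 → queue [8, 10, 9, 1, 4, 11]
Visit 8 → queue [10, 9, 1, 4, 11]
Visit 10; enqueue 6 → queue [9, 1, 4, 11, 6]
Visit 9 → queue [1, 4, 11, 6]
Visit 1 → queue [4, 11, 6]
Visit 4 → queue [11, 6]
Visit 11 → queue [6]
Visit 6 → queue []

3, 2, 5, 7, 8, 10, 9, 1, 4, 11, 6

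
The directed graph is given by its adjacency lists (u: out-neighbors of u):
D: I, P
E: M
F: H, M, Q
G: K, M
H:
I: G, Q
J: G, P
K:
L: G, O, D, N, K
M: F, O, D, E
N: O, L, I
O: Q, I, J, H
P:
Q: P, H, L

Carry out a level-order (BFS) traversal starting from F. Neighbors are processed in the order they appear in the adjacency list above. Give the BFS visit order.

F H M Q O D E P L I J G N K

Visit F; enqueue H, M, Q → queue [H, M, Q]
Visit H → queue [M, Q]
Visit M; enqueue O, D, E → queue [Q, O, D, E]
Visit Q; enqueue P, L → queue [O, D, E, P, L]
Visit O; enqueue I, J → queue [D, E, P, L, I, J]
Visit D → queue [E, P, L, I, J]
Visit E → queue [P, L, I, J]
Visit P → queue [L, I, J]
Visit L; enqueue G, N, K → queue [I, J, G, N, K]
Visit I → queue [J, G, N, K]
Visit J → queue [G, N, K]
Visit G → queue [N, K]
Visit N → queue [K]
Visit K → queue []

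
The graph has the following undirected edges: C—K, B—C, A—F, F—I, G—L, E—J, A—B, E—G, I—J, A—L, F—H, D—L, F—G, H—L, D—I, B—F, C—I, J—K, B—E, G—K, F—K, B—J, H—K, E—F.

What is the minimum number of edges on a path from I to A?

Level 0: I
Level 1: C, D, F, J
Level 2: A, B, E, G, H, K, L
A first appears at level 2.

2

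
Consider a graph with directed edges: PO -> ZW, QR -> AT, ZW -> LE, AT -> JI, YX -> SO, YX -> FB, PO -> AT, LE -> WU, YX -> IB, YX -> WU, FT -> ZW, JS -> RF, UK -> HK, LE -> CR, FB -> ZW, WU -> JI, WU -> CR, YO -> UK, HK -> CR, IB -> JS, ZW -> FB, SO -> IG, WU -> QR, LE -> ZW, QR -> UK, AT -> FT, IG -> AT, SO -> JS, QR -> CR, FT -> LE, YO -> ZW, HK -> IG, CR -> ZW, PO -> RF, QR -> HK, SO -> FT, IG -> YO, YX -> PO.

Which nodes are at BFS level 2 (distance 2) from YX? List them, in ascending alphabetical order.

AT, CR, FT, IG, JI, JS, QR, RF, ZW

Level 0: YX
Level 1: FB, IB, PO, SO, WU
Level 2: AT, CR, FT, IG, JI, JS, QR, RF, ZW
Level 3: HK, LE, UK, YO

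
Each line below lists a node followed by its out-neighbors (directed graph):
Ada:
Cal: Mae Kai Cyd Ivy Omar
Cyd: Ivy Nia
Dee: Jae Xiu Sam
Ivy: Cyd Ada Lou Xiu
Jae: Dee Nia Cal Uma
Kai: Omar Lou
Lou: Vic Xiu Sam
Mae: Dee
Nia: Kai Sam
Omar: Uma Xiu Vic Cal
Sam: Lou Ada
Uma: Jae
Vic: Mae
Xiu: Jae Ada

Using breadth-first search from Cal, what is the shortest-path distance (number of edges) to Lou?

2

Level 0: Cal
Level 1: Cyd, Ivy, Kai, Mae, Omar
Level 2: Ada, Dee, Lou, Nia, Uma, Vic, Xiu
Level 3: Jae, Sam
Lou first appears at level 2.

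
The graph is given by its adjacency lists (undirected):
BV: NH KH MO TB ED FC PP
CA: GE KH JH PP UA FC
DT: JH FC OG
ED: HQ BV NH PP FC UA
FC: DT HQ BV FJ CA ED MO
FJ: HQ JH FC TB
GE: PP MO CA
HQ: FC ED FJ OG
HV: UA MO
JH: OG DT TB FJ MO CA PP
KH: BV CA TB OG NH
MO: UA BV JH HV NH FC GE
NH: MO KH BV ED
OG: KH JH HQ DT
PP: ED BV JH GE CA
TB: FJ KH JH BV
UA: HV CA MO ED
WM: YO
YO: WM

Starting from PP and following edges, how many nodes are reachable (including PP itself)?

BFS from PP visits: PP, ED, BV, JH, GE, CA, HQ, NH, FC, UA, KH, MO, TB, OG, DT, FJ, HV
Reachable nodes: 17 of 19 total.

17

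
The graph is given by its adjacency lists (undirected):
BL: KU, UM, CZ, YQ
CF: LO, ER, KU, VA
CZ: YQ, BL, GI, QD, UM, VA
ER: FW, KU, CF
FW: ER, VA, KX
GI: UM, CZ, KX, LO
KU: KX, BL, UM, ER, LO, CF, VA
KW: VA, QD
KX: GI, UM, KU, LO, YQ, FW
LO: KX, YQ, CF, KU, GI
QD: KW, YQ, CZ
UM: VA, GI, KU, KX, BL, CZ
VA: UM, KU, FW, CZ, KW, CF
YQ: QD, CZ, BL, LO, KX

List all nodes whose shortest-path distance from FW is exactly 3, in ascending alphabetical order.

Level 0: FW
Level 1: ER, KX, VA
Level 2: CF, CZ, GI, KU, KW, LO, UM, YQ
Level 3: BL, QD

BL, QD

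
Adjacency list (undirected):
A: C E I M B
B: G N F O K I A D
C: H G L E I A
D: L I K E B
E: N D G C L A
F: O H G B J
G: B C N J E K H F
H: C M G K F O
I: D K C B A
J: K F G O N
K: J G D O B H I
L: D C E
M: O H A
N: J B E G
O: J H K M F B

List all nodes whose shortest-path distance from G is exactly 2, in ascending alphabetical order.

Level 0: G
Level 1: B, C, E, F, H, J, K, N
Level 2: A, D, I, L, M, O

A, D, I, L, M, O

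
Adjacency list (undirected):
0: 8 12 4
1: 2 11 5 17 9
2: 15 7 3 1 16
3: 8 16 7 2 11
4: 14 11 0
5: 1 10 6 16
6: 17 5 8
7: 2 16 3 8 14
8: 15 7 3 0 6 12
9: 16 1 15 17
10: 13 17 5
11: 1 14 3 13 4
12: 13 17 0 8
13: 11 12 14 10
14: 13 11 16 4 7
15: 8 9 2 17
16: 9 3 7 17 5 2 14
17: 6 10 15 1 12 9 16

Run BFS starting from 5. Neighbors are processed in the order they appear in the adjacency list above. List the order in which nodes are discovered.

5 → 1 → 10 → 6 → 16 → 2 → 11 → 17 → 9 → 13 → 8 → 3 → 7 → 14 → 15 → 4 → 12 → 0

Visit 5; enqueue 1, 10, 6, 16 → queue [1, 10, 6, 16]
Visit 1; enqueue 2, 11, 17, 9 → queue [10, 6, 16, 2, 11, 17, 9]
Visit 10; enqueue 13 → queue [6, 16, 2, 11, 17, 9, 13]
Visit 6; enqueue 8 → queue [16, 2, 11, 17, 9, 13, 8]
Visit 16; enqueue 3, 7, 14 → queue [2, 11, 17, 9, 13, 8, 3, 7, 14]
Visit 2; enqueue 15 → queue [11, 17, 9, 13, 8, 3, 7, 14, 15]
Visit 11; enqueue 4 → queue [17, 9, 13, 8, 3, 7, 14, 15, 4]
Visit 17; enqueue 12 → queue [9, 13, 8, 3, 7, 14, 15, 4, 12]
Visit 9 → queue [13, 8, 3, 7, 14, 15, 4, 12]
Visit 13 → queue [8, 3, 7, 14, 15, 4, 12]
Visit 8; enqueue 0 → queue [3, 7, 14, 15, 4, 12, 0]
Visit 3 → queue [7, 14, 15, 4, 12, 0]
Visit 7 → queue [14, 15, 4, 12, 0]
Visit 14 → queue [15, 4, 12, 0]
Visit 15 → queue [4, 12, 0]
Visit 4 → queue [12, 0]
Visit 12 → queue [0]
Visit 0 → queue []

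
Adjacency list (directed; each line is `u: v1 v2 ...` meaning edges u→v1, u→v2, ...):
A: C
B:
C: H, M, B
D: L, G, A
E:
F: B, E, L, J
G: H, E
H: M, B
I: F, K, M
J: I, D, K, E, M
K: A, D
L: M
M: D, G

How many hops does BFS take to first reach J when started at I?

2

Level 0: I
Level 1: F, K, M
Level 2: A, B, D, E, G, J, L
Level 3: C, H
J first appears at level 2.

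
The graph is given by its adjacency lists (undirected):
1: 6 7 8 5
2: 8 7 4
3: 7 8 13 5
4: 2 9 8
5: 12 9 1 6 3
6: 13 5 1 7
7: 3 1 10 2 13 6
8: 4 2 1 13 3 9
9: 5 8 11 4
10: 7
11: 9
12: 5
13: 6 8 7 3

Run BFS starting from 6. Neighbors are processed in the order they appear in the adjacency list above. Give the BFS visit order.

6, 13, 5, 1, 7, 8, 3, 12, 9, 10, 2, 4, 11

Visit 6; enqueue 13, 5, 1, 7 → queue [13, 5, 1, 7]
Visit 13; enqueue 8, 3 → queue [5, 1, 7, 8, 3]
Visit 5; enqueue 12, 9 → queue [1, 7, 8, 3, 12, 9]
Visit 1 → queue [7, 8, 3, 12, 9]
Visit 7; enqueue 10, 2 → queue [8, 3, 12, 9, 10, 2]
Visit 8; enqueue 4 → queue [3, 12, 9, 10, 2, 4]
Visit 3 → queue [12, 9, 10, 2, 4]
Visit 12 → queue [9, 10, 2, 4]
Visit 9; enqueue 11 → queue [10, 2, 4, 11]
Visit 10 → queue [2, 4, 11]
Visit 2 → queue [4, 11]
Visit 4 → queue [11]
Visit 11 → queue []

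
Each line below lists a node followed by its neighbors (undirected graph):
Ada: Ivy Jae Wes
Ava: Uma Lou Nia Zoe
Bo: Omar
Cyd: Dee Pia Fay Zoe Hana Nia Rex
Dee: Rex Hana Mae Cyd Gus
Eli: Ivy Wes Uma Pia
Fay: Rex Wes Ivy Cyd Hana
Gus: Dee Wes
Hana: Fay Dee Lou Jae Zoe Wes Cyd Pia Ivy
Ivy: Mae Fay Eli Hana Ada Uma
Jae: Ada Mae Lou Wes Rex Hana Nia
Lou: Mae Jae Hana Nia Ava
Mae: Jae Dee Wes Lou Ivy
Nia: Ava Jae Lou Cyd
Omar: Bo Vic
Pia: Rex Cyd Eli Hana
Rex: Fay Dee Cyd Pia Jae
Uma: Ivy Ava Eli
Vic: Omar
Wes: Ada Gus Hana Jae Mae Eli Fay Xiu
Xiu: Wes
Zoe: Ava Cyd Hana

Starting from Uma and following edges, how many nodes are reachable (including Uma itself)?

BFS from Uma visits: Uma, Ivy, Eli, Ava, Mae, Hana, Fay, Ada, Wes, Pia, Zoe, Nia, Lou, Jae, Dee, Cyd, Rex, Xiu, Gus
Reachable nodes: 19 of 22 total.

19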